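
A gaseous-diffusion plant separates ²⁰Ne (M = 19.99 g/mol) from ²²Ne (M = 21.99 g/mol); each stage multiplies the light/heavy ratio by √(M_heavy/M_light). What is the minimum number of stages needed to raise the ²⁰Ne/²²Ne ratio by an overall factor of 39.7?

Single-stage factor α = √(21.99/19.99), so ln α = ½ ln(1.10005) = 0.04768.
Need α^N ≥ 39.7 ⇒ N ≥ ln(39.7) / ln α = 3.681 / 0.04768 = 77.21.
So at least 78 stages are needed.

78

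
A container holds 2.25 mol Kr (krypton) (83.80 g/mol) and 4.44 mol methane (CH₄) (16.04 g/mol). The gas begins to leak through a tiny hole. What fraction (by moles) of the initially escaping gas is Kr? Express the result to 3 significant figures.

0.181

Each component's effusion rate ∝ (its partial pressure)·(1/√M) ∝ n_i/√M_i.
x_Kr(eff) = (n_Kr/√M_Kr) / (n_Kr/√M_Kr + n_CH₄/√M_CH₄)
= (2.25/√83.80) / (2.25/√83.80 + 4.44/√16.04) = 0.2458/(0.2458 + 1.109) = 0.181.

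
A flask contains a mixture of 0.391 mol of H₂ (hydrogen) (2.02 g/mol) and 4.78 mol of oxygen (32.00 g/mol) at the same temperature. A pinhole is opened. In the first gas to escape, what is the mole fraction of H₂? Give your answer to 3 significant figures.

The effusion rate of species i is ∝ p_i/√M_i ∝ n_i/√M_i.
x_H₂(eff) = (n_H₂/√M_H₂) / (n_H₂/√M_H₂ + n_O₂/√M_O₂)
= (0.391/√2.02) / (0.391/√2.02 + 4.78/√32.00) = 0.2751/(0.2751 + 0.8450) = 0.246.

0.246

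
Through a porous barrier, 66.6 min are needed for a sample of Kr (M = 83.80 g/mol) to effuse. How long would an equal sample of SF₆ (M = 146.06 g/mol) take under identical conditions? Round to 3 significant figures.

Since effusion rate ∝ 1/√M, t_SF₆/t_Kr = √(M_SF₆/M_Kr) = √(146.06/83.80) = √1.743 = 1.320.
So the time for SF₆ is 66.6 × 1.320 = 87.9 min.

87.9 min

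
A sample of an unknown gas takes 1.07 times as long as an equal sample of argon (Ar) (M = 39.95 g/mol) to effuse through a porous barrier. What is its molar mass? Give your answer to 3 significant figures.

From Graham's law, t_X/t_Ar = √(M_X/M_Ar).
1.07 = √(M_X/39.95)
M_X = 39.95 × 1.07² = 39.95 × 1.145 = 45.7 g/mol

45.7 g/mol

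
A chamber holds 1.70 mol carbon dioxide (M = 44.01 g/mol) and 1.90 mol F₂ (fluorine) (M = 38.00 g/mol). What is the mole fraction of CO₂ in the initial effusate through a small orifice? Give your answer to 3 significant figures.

Rate_i ∝ x_i/√M_i (Graham's law weighted by mole fraction), so the effusate composition follows n_i/√M_i.
So x_CO₂ in the escaping gas = (n_CO₂/√M_CO₂) / Σ(n_i/√M_i)
= (1.70/√44.01) / (1.70/√44.01 + 1.90/√38.00) = 0.2563/(0.2563 + 0.3082) = 0.454.

0.454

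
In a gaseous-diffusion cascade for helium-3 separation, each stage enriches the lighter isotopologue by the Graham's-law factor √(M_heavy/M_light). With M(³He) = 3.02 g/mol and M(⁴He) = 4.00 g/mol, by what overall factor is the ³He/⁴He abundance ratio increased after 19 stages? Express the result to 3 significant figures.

The single-stage factor is √(M_heavy/M_light), so 19 stages give [√(4.00/3.02)]^19 = (4.00/3.02)^(19/2).
= 1.32450^(19/2) = 14.4.

14.4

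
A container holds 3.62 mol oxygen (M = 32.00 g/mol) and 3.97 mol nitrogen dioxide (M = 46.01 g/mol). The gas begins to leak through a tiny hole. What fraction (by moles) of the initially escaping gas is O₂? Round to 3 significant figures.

Each component's effusion rate ∝ (its partial pressure)·(1/√M) ∝ n_i/√M_i.
So x_O₂ in the escaping gas = (n_O₂/√M_O₂) / Σ(n_i/√M_i)
= (3.62/√32.00) / (3.62/√32.00 + 3.97/√46.01) = 0.6399/(0.6399 + 0.5853) = 0.522.

0.522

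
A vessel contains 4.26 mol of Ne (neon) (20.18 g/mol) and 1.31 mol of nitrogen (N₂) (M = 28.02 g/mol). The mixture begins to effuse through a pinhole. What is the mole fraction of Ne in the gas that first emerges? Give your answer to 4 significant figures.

Effusion rate of each component ∝ n_i/√M_i (partial pressure × 1/√M).
x_Ne(eff) = (n_Ne/√M_Ne) / (n_Ne/√M_Ne + n_N₂/√M_N₂)
= (4.26/√20.18) / (4.26/√20.18 + 1.31/√28.02) = 0.9483/(0.9483 + 0.2475) = 0.7930.

0.7930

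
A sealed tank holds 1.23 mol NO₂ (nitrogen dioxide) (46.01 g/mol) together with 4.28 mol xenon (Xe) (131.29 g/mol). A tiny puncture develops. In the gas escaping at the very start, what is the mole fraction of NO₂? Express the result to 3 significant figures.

Rate_i ∝ x_i/√M_i (Graham's law weighted by mole fraction), so the effusate composition follows n_i/√M_i.
So x_NO₂ in the escaping gas = (n_NO₂/√M_NO₂) / Σ(n_i/√M_i)
= (1.23/√46.01) / (1.23/√46.01 + 4.28/√131.29) = 0.1813/(0.1813 + 0.3735) = 0.327.

0.327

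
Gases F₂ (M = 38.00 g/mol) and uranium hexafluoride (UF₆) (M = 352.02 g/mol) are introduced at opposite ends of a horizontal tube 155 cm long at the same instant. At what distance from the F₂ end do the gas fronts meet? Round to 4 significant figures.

The fronts meet when d_F₂ + d_UF₆ = L with d_F₂/d_UF₆ = √(M_UF₆/M_F₂) (Graham's law). Here √(M_UF₆/M_F₂) = √(352.02/38.00) = 3.044.
With d_F₂ + d_UF₆ = 155 cm, d_UF₆ = 155/(1 + 3.044) = 38.33 cm.
d_F₂ = 155 − 38.33 = 116.7 cm.

116.7 cm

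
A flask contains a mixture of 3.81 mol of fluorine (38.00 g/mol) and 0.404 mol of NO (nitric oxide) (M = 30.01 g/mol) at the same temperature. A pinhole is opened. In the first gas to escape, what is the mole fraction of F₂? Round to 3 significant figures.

0.893

Effusion rate of each component ∝ n_i/√M_i (partial pressure × 1/√M).
x_F₂(eff) = (n_F₂/√M_F₂) / (n_F₂/√M_F₂ + n_NO/√M_NO)
= (3.81/√38.00) / (3.81/√38.00 + 0.404/√30.01) = 0.6181/(0.6181 + 0.07375) = 0.893.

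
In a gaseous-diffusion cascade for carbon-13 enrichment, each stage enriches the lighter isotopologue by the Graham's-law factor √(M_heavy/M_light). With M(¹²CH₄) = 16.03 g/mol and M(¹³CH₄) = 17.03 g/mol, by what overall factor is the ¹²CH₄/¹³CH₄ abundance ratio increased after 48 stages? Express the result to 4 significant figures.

Overall factor = α^48 with α = √(17.03/16.03), i.e. (17.03/16.03)^(48/2).
= 1.06238^24 = 4.273.

4.273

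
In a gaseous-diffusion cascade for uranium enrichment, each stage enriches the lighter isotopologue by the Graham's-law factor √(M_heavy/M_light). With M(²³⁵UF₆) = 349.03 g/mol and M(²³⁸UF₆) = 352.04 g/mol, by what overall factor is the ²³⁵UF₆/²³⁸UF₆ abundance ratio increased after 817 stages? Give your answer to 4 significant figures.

After 817 stages the ratio has grown by (√(352.04/349.03))^817 = (352.04/349.03)^(817/2).
= 1.00862^(817/2) = 33.37.

33.37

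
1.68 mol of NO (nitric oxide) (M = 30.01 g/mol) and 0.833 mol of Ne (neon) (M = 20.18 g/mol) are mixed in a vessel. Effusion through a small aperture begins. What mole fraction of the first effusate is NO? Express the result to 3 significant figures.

0.623

Each component's effusion rate ∝ (its partial pressure)·(1/√M) ∝ n_i/√M_i.
So x_NO in the escaping gas = (n_NO/√M_NO) / Σ(n_i/√M_i)
= (1.68/√30.01) / (1.68/√30.01 + 0.833/√20.18) = 0.3067/(0.3067 + 0.1854) = 0.623.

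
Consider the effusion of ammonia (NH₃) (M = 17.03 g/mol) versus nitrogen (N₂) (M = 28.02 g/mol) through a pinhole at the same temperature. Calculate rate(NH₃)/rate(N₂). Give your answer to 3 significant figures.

From Graham's law, rate_NH₃/rate_N₂ = √(M_N₂/M_NH₃) = √(28.02/17.03) = √1.645 = 1.28.

1.28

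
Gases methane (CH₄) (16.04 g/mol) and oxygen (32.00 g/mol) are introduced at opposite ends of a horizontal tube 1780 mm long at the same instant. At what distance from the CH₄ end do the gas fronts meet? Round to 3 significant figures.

The fronts meet when d_CH₄ + d_O₂ = L with d_CH₄/d_O₂ = √(M_O₂/M_CH₄) (Graham's law). Here √(M_O₂/M_CH₄) = √(32.00/16.04) = 1.412.
With d_CH₄ + d_O₂ = 1780 mm, d_O₂ = 1780/(1 + 1.412) = 737.8 mm.
d_CH₄ = 1780 − 737.8 = 1040 mm.

1040 mm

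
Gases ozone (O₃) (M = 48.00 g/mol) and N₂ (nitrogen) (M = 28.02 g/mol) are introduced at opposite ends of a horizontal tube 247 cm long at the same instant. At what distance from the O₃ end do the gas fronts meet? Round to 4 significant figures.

107.0 cm

Graham's law gives d_O₃/d_N₂ = rate_O₃/rate_N₂ = √(M_N₂/M_O₃) = √(28.02/48.00) = 0.7640.
With d_O₃ + d_N₂ = 247 cm, d_N₂ = 247/(1 + 0.7640) = 140.0 cm.
d_O₃ = 247 − 140.0 = 107.0 cm.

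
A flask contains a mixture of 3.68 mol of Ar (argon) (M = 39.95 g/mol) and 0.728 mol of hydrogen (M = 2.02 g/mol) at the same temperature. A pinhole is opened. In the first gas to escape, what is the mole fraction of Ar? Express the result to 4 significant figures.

Rate_i ∝ x_i/√M_i (Graham's law weighted by mole fraction), so the effusate composition follows n_i/√M_i.
So x_Ar in the escaping gas = (n_Ar/√M_Ar) / Σ(n_i/√M_i)
= (3.68/√39.95) / (3.68/√39.95 + 0.728/√2.02) = 0.5822/(0.5822 + 0.5122) = 0.5320.

0.5320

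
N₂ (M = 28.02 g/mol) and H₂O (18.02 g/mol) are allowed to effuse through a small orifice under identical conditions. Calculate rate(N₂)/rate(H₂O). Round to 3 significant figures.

Graham's law gives rate_N₂/rate_H₂O = √(M_H₂O/M_N₂) = √(18.02/28.02) = √0.6431 = 0.802.

0.802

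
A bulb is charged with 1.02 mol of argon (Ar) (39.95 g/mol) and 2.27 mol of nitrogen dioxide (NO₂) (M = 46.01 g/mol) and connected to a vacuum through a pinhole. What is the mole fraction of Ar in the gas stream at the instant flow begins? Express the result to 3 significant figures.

0.325

Effusion rate of each component ∝ n_i/√M_i (partial pressure × 1/√M).
So x_Ar in the escaping gas = (n_Ar/√M_Ar) / Σ(n_i/√M_i)
= (1.02/√39.95) / (1.02/√39.95 + 2.27/√46.01) = 0.1614/(0.1614 + 0.3347) = 0.325.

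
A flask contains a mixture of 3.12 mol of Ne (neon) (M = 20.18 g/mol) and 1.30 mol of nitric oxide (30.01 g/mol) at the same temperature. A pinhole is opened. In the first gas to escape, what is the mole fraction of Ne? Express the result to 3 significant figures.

0.745

Rate_i ∝ x_i/√M_i (Graham's law weighted by mole fraction), so the effusate composition follows n_i/√M_i.
So x_Ne in the escaping gas = (n_Ne/√M_Ne) / Σ(n_i/√M_i)
= (3.12/√20.18) / (3.12/√20.18 + 1.30/√30.01) = 0.6945/(0.6945 + 0.2373) = 0.745.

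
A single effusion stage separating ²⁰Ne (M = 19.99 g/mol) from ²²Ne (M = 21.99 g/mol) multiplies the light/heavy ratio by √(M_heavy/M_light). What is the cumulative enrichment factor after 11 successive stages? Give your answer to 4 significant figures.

1.690

Each stage multiplies the ratio by α = √(21.99/19.99), so after 11 stages the overall factor is α^11 = (21.99/19.99)^(11/2).
= 1.10005^(11/2) = 1.690.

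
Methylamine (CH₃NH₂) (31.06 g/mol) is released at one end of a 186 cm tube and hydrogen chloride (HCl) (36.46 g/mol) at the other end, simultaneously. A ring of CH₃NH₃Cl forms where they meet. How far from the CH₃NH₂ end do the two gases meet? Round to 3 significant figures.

Distances travelled in equal time are proportional to diffusion rates, so d_CH₃NH₂/d_HCl = √(M_HCl/M_CH₃NH₂) = √(36.46/31.06) = 1.083.
With d_CH₃NH₂ + d_HCl = 186 cm, d_HCl = 186/(1 + 1.083) = 89.28 cm.
d_CH₃NH₂ = 186 − 89.28 = 96.7 cm.

96.7 cm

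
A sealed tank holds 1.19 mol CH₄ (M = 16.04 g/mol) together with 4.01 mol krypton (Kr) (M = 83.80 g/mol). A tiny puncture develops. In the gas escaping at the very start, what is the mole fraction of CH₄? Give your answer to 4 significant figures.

0.4042

Rate_i ∝ x_i/√M_i (Graham's law weighted by mole fraction), so the effusate composition follows n_i/√M_i.
x_CH₄(eff) = (n_CH₄/√M_CH₄) / (n_CH₄/√M_CH₄ + n_Kr/√M_Kr)
= (1.19/√16.04) / (1.19/√16.04 + 4.01/√83.80) = 0.2971/(0.2971 + 0.4380) = 0.4042.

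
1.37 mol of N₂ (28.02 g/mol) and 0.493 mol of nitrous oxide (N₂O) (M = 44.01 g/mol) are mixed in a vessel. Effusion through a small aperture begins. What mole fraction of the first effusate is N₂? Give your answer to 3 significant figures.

The effusion rate of species i is ∝ p_i/√M_i ∝ n_i/√M_i.
Mole fraction of N₂ in the effusate = (n_N₂/√M_N₂) / (n_N₂/√M_N₂ + n_N₂O/√M_N₂O)
= (1.37/√28.02) / (1.37/√28.02 + 0.493/√44.01) = 0.2588/(0.2588 + 0.07431) = 0.777.

0.777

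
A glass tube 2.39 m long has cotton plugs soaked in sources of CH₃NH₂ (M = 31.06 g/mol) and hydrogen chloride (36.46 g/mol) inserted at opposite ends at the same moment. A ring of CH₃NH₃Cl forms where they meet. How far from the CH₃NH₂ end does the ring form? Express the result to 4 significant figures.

1.243 m

The fronts meet when d_CH₃NH₂ + d_HCl = L with d_CH₃NH₂/d_HCl = √(M_HCl/M_CH₃NH₂) (Graham's law). Here √(M_HCl/M_CH₃NH₂) = √(36.46/31.06) = 1.083.
With d_CH₃NH₂ + d_HCl = 2.39 m, d_HCl = 2.39/(1 + 1.083) = 1.147 m.
d_CH₃NH₂ = 2.39 − 1.147 = 1.243 m.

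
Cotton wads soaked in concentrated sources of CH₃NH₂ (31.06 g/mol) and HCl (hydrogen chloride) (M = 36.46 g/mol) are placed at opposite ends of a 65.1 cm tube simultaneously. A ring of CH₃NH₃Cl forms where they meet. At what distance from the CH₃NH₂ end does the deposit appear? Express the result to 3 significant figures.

33.9 cm

In equal time, each gas travels a distance ∝ its rate ∝ 1/√M, so d_CH₃NH₂/d_HCl = √(M_HCl/M_CH₃NH₂) = √(36.46/31.06) = 1.083.
With d_CH₃NH₂ + d_HCl = 65.1 cm, d_HCl = 65.1/(1 + 1.083) = 31.25 cm.
d_CH₃NH₂ = 65.1 − 31.25 = 33.9 cm.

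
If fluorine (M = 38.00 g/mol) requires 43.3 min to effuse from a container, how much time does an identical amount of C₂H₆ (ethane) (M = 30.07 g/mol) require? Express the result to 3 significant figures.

38.5 min

By Graham's law, t_C₂H₆/t_F₂ = √(M_C₂H₆/M_F₂) = √(30.07/38.00) = √0.7913 = 0.8896.
So the time for C₂H₆ is 43.3 × 0.8896 = 38.5 min.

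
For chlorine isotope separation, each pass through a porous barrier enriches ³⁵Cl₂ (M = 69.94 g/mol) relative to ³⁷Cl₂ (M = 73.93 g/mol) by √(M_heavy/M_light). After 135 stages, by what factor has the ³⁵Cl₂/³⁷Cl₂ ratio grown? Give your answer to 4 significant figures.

After 135 stages the ratio has grown by (√(73.93/69.94))^135 = (73.93/69.94)^(135/2).
= 1.05705^(135/2) = 42.31.

42.31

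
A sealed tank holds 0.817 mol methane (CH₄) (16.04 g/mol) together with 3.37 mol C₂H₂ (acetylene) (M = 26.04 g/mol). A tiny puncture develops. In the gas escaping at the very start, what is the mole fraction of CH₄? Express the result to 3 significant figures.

0.236

Effusion rate of each component ∝ n_i/√M_i (partial pressure × 1/√M).
Mole fraction of CH₄ in the effusate = (n_CH₄/√M_CH₄) / (n_CH₄/√M_CH₄ + n_C₂H₂/√M_C₂H₂)
= (0.817/√16.04) / (0.817/√16.04 + 3.37/√26.04) = 0.2040/(0.2040 + 0.6604) = 0.236.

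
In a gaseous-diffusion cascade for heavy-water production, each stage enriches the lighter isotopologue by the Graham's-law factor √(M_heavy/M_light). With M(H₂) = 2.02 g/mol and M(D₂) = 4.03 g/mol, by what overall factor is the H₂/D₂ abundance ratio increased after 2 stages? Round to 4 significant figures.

Overall factor = α^2 with α = √(4.03/2.02), i.e. (4.03/2.02)^(2/2).
= 1.99505^1 = 1.995.

1.995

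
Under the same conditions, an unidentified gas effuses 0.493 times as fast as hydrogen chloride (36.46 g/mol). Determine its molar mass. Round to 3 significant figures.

From Graham's law, rate_X/rate_HCl = √(M_HCl/M_X).
0.493 = √(36.46/M_X)
M_X = 36.46 / 0.493² = 36.46 / 0.2430 = 150 g/mol

150 g/mol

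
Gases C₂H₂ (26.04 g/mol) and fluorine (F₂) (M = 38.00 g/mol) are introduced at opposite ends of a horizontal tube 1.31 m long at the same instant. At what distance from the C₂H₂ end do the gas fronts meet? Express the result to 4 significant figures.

Graham's law gives d_C₂H₂/d_F₂ = rate_C₂H₂/rate_F₂ = √(M_F₂/M_C₂H₂) = √(38.00/26.04) = 1.208.
With d_C₂H₂ + d_F₂ = 1.31 m, d_F₂ = 1.31/(1 + 1.208) = 0.5933 m.
d_C₂H₂ = 1.31 − 0.5933 = 0.7167 m.

0.7167 m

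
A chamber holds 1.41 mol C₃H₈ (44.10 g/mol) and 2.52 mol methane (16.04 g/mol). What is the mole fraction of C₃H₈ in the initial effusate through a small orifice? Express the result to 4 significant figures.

Rate_i ∝ x_i/√M_i (Graham's law weighted by mole fraction), so the effusate composition follows n_i/√M_i.
Mole fraction of C₃H₈ in the effusate = (n_C₃H₈/√M_C₃H₈) / (n_C₃H₈/√M_C₃H₈ + n_CH₄/√M_CH₄)
= (1.41/√44.10) / (1.41/√44.10 + 2.52/√16.04) = 0.2123/(0.2123 + 0.6292) = 0.2523.

0.2523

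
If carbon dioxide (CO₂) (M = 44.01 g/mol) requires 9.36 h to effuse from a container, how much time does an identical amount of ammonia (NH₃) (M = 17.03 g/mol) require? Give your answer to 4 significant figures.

5.822 h

From Graham's law, t_NH₃/t_CO₂ = √(M_NH₃/M_CO₂) = √(17.03/44.01) = √0.3870 = 0.6221.
So the time for NH₃ is 9.36 × 0.6221 = 5.822 h.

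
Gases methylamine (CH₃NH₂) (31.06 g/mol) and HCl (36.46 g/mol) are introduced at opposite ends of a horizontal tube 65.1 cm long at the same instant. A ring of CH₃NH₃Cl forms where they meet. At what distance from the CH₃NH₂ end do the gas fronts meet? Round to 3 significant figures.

Distances travelled in equal time are proportional to diffusion rates, so d_CH₃NH₂/d_HCl = √(M_HCl/M_CH₃NH₂) = √(36.46/31.06) = 1.083.
With d_CH₃NH₂ + d_HCl = 65.1 cm, d_HCl = 65.1/(1 + 1.083) = 31.25 cm.
d_CH₃NH₂ = 65.1 − 31.25 = 33.9 cm.

33.9 cm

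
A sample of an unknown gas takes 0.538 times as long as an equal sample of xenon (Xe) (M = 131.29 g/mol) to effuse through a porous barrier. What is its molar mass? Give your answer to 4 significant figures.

38.00 g/mol

Graham's law gives t_X/t_Xe = √(M_X/M_Xe).
0.538 = √(M_X/131.29)
M_X = 131.29 × 0.538² = 131.29 × 0.2894 = 38.00 g/mol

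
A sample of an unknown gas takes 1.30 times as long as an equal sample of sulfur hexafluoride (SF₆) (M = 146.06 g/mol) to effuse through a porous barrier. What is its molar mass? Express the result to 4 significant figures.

By Graham's law, t_X/t_SF₆ = √(M_X/M_SF₆).
1.30 = √(M_X/146.06)
M_X = 146.06 × 1.30² = 146.06 × 1.690 = 246.8 g/mol

246.8 g/mol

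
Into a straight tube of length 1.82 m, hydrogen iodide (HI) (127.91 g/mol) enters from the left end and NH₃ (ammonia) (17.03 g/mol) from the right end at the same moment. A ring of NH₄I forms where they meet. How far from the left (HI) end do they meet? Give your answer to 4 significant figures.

0.4866 m

In equal time, each gas travels a distance ∝ its rate ∝ 1/√M, so d_HI/d_NH₃ = √(M_NH₃/M_HI) = √(17.03/127.91) = 0.3649.
With d_HI + d_NH₃ = 1.82 m, d_NH₃ = 1.82/(1 + 0.3649) = 1.333 m.
d_HI = 1.82 − 1.333 = 0.4866 m.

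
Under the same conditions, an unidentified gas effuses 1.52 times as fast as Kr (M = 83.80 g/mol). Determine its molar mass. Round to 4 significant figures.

Since effusion rate ∝ 1/√M, rate_X/rate_Kr = √(M_Kr/M_X).
1.52 = √(83.80/M_X)
M_X = 83.80 / 1.52² = 83.80 / 2.310 = 36.27 g/mol

36.27 g/mol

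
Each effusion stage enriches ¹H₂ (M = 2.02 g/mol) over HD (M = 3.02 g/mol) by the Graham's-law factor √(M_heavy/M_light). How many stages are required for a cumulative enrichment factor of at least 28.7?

17

Per stage α = (3.02/2.02)^(1/2) = 1.49505^0.5, giving ln α = 0.2011.
Need α^N ≥ 28.7 ⇒ N ≥ ln(28.7) / ln α = 3.357 / 0.2011 = 16.69.
So at least 17 stages are needed.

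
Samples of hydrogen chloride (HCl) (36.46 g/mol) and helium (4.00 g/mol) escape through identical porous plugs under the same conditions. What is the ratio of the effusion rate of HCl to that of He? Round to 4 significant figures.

0.3312

Since effusion rate ∝ 1/√M, rate_HCl/rate_He = √(M_He/M_HCl) = √(4.00/36.46) = √0.1097 = 0.3312.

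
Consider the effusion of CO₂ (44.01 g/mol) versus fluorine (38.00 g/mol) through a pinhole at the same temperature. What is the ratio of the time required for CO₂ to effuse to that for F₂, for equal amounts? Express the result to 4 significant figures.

Graham's law gives t_CO₂/t_F₂ = √(M_CO₂/M_F₂) = √(44.01/38.00) = √1.158 = 1.076.

1.076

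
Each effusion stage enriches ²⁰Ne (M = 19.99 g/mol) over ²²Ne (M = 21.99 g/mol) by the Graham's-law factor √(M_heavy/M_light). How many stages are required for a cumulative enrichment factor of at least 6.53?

With α = √(21.99/19.99) per stage, ln α = ½ ln(1.10005) = 0.04768.
Need α^N ≥ 6.53 ⇒ N ≥ ln(6.53) / ln α = 1.876 / 0.04768 = 39.36.
Rounding up, N = 40 stages.

40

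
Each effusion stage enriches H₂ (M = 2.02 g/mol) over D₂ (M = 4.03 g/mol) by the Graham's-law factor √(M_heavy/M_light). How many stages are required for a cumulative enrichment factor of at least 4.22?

Single-stage factor α = √(4.03/2.02), so ln α = ½ ln(1.99505) = 0.3453.
Need α^N ≥ 4.22 ⇒ N ≥ ln(4.22) / ln α = 1.440 / 0.3453 = 4.17.
Minimum whole number of stages: N = 5.

5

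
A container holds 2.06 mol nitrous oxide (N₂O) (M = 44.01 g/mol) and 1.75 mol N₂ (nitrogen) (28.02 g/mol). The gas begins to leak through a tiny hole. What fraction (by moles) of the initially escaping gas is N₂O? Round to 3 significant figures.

0.484

Effusion rate of each component ∝ n_i/√M_i (partial pressure × 1/√M).
So x_N₂O in the escaping gas = (n_N₂O/√M_N₂O) / Σ(n_i/√M_i)
= (2.06/√44.01) / (2.06/√44.01 + 1.75/√28.02) = 0.3105/(0.3105 + 0.3306) = 0.484.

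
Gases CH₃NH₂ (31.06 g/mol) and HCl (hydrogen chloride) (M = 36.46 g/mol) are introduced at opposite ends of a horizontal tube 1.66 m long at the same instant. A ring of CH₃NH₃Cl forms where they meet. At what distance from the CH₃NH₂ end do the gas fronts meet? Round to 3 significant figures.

0.863 m

The fronts meet when d_CH₃NH₂ + d_HCl = L with d_CH₃NH₂/d_HCl = √(M_HCl/M_CH₃NH₂) (Graham's law). Here √(M_HCl/M_CH₃NH₂) = √(36.46/31.06) = 1.083.
With d_CH₃NH₂ + d_HCl = 1.66 m, d_HCl = 1.66/(1 + 1.083) = 0.7968 m.
d_CH₃NH₂ = 1.66 − 0.7968 = 0.863 m.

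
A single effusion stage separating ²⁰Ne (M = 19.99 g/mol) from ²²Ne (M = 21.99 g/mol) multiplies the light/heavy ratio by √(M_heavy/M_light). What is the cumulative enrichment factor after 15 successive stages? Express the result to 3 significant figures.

Each stage multiplies the ratio by α = √(21.99/19.99), so after 15 stages the overall factor is α^15 = (21.99/19.99)^(15/2).
= 1.10005^(15/2) = 2.04.

2.04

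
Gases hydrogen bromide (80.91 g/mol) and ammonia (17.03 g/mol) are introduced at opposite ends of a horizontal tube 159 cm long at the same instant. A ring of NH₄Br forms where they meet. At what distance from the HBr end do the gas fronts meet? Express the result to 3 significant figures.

50.0 cm

Distances travelled in equal time are proportional to diffusion rates, so d_HBr/d_NH₃ = √(M_NH₃/M_HBr) = √(17.03/80.91) = 0.4588.
With d_HBr + d_NH₃ = 159 cm, d_NH₃ = 159/(1 + 0.4588) = 109.0 cm.
d_HBr = 159 − 109.0 = 50.0 cm.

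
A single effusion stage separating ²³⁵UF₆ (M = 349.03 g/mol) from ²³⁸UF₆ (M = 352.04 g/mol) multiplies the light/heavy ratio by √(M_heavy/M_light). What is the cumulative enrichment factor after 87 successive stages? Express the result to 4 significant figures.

1.453

The single-stage factor is √(M_heavy/M_light), so 87 stages give [√(352.04/349.03)]^87 = (352.04/349.03)^(87/2).
= 1.00862^(87/2) = 1.453.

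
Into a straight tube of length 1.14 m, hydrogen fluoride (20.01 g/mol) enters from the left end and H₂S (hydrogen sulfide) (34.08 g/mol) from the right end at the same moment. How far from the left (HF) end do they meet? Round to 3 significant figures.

0.645 m

The fronts meet when d_HF + d_H₂S = L with d_HF/d_H₂S = √(M_H₂S/M_HF) (Graham's law). Here √(M_H₂S/M_HF) = √(34.08/20.01) = 1.305.
With d_HF + d_H₂S = 1.14 m, d_H₂S = 1.14/(1 + 1.305) = 0.4946 m.
d_HF = 1.14 − 0.4946 = 0.645 m.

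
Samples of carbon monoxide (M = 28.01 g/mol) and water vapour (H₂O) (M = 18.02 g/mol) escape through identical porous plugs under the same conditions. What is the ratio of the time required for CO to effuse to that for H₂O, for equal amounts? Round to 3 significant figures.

From Graham's law, t_CO/t_H₂O = √(M_CO/M_H₂O) = √(28.01/18.02) = √1.554 = 1.25.

1.25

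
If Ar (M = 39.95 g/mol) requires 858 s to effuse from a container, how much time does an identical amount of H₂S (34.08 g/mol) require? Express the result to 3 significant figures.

Using Graham's law: t_H₂S/t_Ar = √(M_H₂S/M_Ar) = √(34.08/39.95) = √0.8531 = 0.9236.
So the time for H₂S is 858 × 0.9236 = 792 s.

792 s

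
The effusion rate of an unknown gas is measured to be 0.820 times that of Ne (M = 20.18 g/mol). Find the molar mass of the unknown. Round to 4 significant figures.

From Graham's law, rate_X/rate_Ne = √(M_Ne/M_X).
0.820 = √(20.18/M_X)
M_X = 20.18 / 0.820² = 20.18 / 0.6724 = 30.01 g/mol

30.01 g/mol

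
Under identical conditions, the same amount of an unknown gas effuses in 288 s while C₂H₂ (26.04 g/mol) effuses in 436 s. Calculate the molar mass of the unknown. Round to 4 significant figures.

11.36 g/mol

By Graham's law, t_X/t_C₂H₂ = √(M_X/M_C₂H₂).
288/436 = 0.6606 = √(M_X/26.04)
M_X = 26.04 × 0.6606² = 26.04 × 0.4363 = 11.36 g/mol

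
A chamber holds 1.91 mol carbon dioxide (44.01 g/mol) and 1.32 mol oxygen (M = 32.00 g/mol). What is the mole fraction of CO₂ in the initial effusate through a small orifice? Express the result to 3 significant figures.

Effusion rate of each component ∝ n_i/√M_i (partial pressure × 1/√M).
x_CO₂(eff) = (n_CO₂/√M_CO₂) / (n_CO₂/√M_CO₂ + n_O₂/√M_O₂)
= (1.91/√44.01) / (1.91/√44.01 + 1.32/√32.00) = 0.2879/(0.2879 + 0.2333) = 0.552.

0.552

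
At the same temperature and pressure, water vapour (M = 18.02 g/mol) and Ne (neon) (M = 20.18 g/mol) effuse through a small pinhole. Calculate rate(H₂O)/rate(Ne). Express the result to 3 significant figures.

Graham's law gives rate_H₂O/rate_Ne = √(M_Ne/M_H₂O) = √(20.18/18.02) = √1.120 = 1.06.

1.06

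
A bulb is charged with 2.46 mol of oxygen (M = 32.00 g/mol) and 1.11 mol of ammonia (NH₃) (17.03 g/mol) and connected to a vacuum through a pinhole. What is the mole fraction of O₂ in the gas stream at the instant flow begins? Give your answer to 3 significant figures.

Rate_i ∝ x_i/√M_i (Graham's law weighted by mole fraction), so the effusate composition follows n_i/√M_i.
So x_O₂ in the escaping gas = (n_O₂/√M_O₂) / Σ(n_i/√M_i)
= (2.46/√32.00) / (2.46/√32.00 + 1.11/√17.03) = 0.4349/(0.4349 + 0.2690) = 0.618.

0.618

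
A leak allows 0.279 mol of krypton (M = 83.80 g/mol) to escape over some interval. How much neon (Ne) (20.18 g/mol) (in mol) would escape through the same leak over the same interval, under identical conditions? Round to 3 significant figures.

Graham's law gives rate_Ne/rate_Kr = √(M_Kr/M_Ne) = √(83.80/20.18) = √4.153 = 2.038.
So the amount for Ne is 0.279 × 2.038 = 0.569 mol.

0.569 mol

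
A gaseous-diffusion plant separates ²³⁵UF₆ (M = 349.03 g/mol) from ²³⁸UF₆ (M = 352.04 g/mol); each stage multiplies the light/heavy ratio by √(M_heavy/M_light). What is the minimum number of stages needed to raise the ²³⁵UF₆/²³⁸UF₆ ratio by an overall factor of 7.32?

With α = √(352.04/349.03) per stage, ln α = ½ ln(1.00862) = 0.004293.
Need α^N ≥ 7.32 ⇒ N ≥ ln(7.32) / ln α = 1.991 / 0.004293 = 463.64.
Rounding up, N = 464 stages.

464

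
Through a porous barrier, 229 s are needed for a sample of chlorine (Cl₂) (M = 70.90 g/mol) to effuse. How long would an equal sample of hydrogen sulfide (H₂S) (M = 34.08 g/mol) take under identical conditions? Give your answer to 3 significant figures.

159 s

Graham's law gives t_H₂S/t_Cl₂ = √(M_H₂S/M_Cl₂) = √(34.08/70.90) = √0.4807 = 0.6933.
So the time for H₂S is 229 × 0.6933 = 159 s.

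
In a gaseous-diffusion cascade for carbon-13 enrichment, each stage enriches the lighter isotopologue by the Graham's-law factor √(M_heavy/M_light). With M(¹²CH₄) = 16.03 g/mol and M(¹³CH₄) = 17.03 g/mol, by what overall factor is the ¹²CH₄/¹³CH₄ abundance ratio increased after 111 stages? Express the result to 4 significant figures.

After 111 stages the ratio has grown by (√(17.03/16.03))^111 = (17.03/16.03)^(111/2).
= 1.06238^(111/2) = 28.75.

28.75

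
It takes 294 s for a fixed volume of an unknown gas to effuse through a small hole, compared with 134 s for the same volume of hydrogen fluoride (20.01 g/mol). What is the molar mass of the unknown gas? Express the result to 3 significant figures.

96.3 g/mol

Using Graham's law: t_X/t_HF = √(M_X/M_HF).
294/134 = 2.194 = √(M_X/20.01)
M_X = 20.01 × 2.194² = 20.01 × 4.814 = 96.3 g/mol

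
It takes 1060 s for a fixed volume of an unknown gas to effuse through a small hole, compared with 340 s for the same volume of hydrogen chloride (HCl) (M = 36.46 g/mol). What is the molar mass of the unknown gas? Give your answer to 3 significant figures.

354 g/mol

Using Graham's law: t_X/t_HCl = √(M_X/M_HCl).
1060/340 = 3.118 = √(M_X/36.46)
M_X = 36.46 × 3.118² = 36.46 × 9.720 = 354 g/mol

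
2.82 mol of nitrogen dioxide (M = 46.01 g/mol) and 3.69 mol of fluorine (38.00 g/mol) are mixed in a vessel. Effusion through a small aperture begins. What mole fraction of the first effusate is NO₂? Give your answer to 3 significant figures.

Each component's effusion rate ∝ (its partial pressure)·(1/√M) ∝ n_i/√M_i.
x_NO₂(eff) = (n_NO₂/√M_NO₂) / (n_NO₂/√M_NO₂ + n_F₂/√M_F₂)
= (2.82/√46.01) / (2.82/√46.01 + 3.69/√38.00) = 0.4157/(0.4157 + 0.5986) = 0.410.

0.410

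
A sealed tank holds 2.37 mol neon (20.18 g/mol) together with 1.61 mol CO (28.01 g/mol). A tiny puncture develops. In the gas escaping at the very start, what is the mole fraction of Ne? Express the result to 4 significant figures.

0.6343

Rate_i ∝ x_i/√M_i (Graham's law weighted by mole fraction), so the effusate composition follows n_i/√M_i.
x_Ne(eff) = (n_Ne/√M_Ne) / (n_Ne/√M_Ne + n_CO/√M_CO)
= (2.37/√20.18) / (2.37/√20.18 + 1.61/√28.01) = 0.5276/(0.5276 + 0.3042) = 0.6343.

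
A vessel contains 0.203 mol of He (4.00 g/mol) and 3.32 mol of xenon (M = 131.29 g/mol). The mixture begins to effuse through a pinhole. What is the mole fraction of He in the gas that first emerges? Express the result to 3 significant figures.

0.259

The effusion rate of species i is ∝ p_i/√M_i ∝ n_i/√M_i.
So x_He in the escaping gas = (n_He/√M_He) / Σ(n_i/√M_i)
= (0.203/√4.00) / (0.203/√4.00 + 3.32/√131.29) = 0.1015/(0.1015 + 0.2897) = 0.259.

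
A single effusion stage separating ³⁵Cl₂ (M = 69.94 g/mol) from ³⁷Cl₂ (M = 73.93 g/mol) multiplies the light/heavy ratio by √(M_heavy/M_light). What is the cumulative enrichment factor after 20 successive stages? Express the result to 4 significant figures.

The single-stage factor is √(M_heavy/M_light), so 20 stages give [√(73.93/69.94)]^20 = (73.93/69.94)^(20/2).
= 1.05705^10 = 1.742.

1.742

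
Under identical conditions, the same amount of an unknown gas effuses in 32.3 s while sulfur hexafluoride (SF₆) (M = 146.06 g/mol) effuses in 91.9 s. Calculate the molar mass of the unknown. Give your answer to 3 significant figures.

Using Graham's law: t_X/t_SF₆ = √(M_X/M_SF₆).
32.3/91.9 = 0.3515 = √(M_X/146.06)
M_X = 146.06 × 0.3515² = 146.06 × 0.1235 = 18.0 g/mol

18.0 g/mol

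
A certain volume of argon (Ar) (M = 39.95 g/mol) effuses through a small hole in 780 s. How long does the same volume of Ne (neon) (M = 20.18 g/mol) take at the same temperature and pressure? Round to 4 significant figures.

554.4 s

From Graham's law, t_Ne/t_Ar = √(M_Ne/M_Ar) = √(20.18/39.95) = √0.5051 = 0.7107.
So the time for Ne is 780 × 0.7107 = 554.4 s.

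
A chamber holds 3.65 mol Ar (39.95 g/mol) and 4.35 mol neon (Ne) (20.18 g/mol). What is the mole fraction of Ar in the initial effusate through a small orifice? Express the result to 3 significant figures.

Effusion rate of each component ∝ n_i/√M_i (partial pressure × 1/√M).
Mole fraction of Ar in the effusate = (n_Ar/√M_Ar) / (n_Ar/√M_Ar + n_Ne/√M_Ne)
= (3.65/√39.95) / (3.65/√39.95 + 4.35/√20.18) = 0.5775/(0.5775 + 0.9683) = 0.374.

0.374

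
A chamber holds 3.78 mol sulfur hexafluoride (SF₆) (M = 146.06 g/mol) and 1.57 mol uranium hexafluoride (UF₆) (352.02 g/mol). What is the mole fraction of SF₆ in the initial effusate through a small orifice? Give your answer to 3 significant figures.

Rate_i ∝ x_i/√M_i (Graham's law weighted by mole fraction), so the effusate composition follows n_i/√M_i.
So x_SF₆ in the escaping gas = (n_SF₆/√M_SF₆) / Σ(n_i/√M_i)
= (3.78/√146.06) / (3.78/√146.06 + 1.57/√352.02) = 0.3128/(0.3128 + 0.08368) = 0.789.

0.789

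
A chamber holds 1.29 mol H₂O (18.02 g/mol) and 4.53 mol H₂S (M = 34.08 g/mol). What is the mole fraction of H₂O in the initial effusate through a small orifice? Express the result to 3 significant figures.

0.281

Each component's effusion rate ∝ (its partial pressure)·(1/√M) ∝ n_i/√M_i.
Mole fraction of H₂O in the effusate = (n_H₂O/√M_H₂O) / (n_H₂O/√M_H₂O + n_H₂S/√M_H₂S)
= (1.29/√18.02) / (1.29/√18.02 + 4.53/√34.08) = 0.3039/(0.3039 + 0.7760) = 0.281.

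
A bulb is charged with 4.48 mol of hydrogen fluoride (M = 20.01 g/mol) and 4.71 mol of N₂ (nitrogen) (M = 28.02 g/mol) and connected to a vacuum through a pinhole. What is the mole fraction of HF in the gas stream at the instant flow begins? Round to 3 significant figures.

0.530

The effusion rate of species i is ∝ p_i/√M_i ∝ n_i/√M_i.
So x_HF in the escaping gas = (n_HF/√M_HF) / Σ(n_i/√M_i)
= (4.48/√20.01) / (4.48/√20.01 + 4.71/√28.02) = 1.002/(1.002 + 0.8898) = 0.530.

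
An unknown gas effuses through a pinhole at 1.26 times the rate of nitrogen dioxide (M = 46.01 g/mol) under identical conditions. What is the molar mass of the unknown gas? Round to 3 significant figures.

29.0 g/mol

Since effusion rate ∝ 1/√M, rate_X/rate_NO₂ = √(M_NO₂/M_X).
1.26 = √(46.01/M_X)
M_X = 46.01 / 1.26² = 46.01 / 1.588 = 29.0 g/mol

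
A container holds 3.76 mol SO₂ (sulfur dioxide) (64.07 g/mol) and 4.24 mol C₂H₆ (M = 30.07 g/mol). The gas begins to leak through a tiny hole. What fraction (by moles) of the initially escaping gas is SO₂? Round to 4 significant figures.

The effusion rate of species i is ∝ p_i/√M_i ∝ n_i/√M_i.
x_SO₂(eff) = (n_SO₂/√M_SO₂) / (n_SO₂/√M_SO₂ + n_C₂H₆/√M_C₂H₆)
= (3.76/√64.07) / (3.76/√64.07 + 4.24/√30.07) = 0.4697/(0.4697 + 0.7732) = 0.3779.

0.3779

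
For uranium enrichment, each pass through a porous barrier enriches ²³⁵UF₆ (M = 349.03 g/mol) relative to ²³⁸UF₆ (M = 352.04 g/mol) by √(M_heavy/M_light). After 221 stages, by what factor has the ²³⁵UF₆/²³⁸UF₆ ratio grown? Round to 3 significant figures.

2.58

After 221 stages the ratio has grown by (√(352.04/349.03))^221 = (352.04/349.03)^(221/2).
= 1.00862^(221/2) = 2.58.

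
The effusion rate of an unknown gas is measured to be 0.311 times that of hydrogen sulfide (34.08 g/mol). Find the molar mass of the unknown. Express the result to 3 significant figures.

Graham's law gives rate_X/rate_H₂S = √(M_H₂S/M_X).
0.311 = √(34.08/M_X)
M_X = 34.08 / 0.311² = 34.08 / 0.09672 = 352 g/mol

352 g/mol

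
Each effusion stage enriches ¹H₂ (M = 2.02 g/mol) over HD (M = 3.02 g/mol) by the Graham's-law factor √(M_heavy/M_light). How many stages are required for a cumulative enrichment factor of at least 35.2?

18

Single-stage factor α = √(3.02/2.02), so ln α = ½ ln(1.49505) = 0.2011.
Need α^N ≥ 35.2 ⇒ N ≥ ln(35.2) / ln α = 3.561 / 0.2011 = 17.71.
So at least 18 stages are needed.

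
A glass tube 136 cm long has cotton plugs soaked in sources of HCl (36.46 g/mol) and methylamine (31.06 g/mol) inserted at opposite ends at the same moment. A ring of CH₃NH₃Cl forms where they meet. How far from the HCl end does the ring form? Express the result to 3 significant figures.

65.3 cm

Graham's law gives d_HCl/d_CH₃NH₂ = rate_HCl/rate_CH₃NH₂ = √(M_CH₃NH₂/M_HCl) = √(31.06/36.46) = 0.9230.
With d_HCl + d_CH₃NH₂ = 136 cm, d_CH₃NH₂ = 136/(1 + 0.9230) = 70.72 cm.
d_HCl = 136 − 70.72 = 65.3 cm.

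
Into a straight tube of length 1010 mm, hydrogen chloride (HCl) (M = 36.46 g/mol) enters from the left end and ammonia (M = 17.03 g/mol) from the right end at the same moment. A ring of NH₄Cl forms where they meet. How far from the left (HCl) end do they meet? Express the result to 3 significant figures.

410 mm

Distances travelled in equal time are proportional to diffusion rates, so d_HCl/d_NH₃ = √(M_NH₃/M_HCl) = √(17.03/36.46) = 0.6834.
With d_HCl + d_NH₃ = 1010 mm, d_NH₃ = 1010/(1 + 0.6834) = 600.0 mm.
d_HCl = 1010 − 600.0 = 410 mm.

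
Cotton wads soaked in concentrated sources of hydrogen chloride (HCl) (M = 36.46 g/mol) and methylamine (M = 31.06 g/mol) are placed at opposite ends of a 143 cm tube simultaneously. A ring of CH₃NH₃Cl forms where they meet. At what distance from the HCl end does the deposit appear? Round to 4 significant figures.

Distances travelled in equal time are proportional to diffusion rates, so d_HCl/d_CH₃NH₂ = √(M_CH₃NH₂/M_HCl) = √(31.06/36.46) = 0.9230.
With d_HCl + d_CH₃NH₂ = 143 cm, d_CH₃NH₂ = 143/(1 + 0.9230) = 74.36 cm.
d_HCl = 143 − 74.36 = 68.64 cm.

68.64 cm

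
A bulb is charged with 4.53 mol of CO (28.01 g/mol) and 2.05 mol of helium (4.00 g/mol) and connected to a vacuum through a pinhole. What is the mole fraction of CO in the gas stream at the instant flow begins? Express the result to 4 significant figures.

Each component's effusion rate ∝ (its partial pressure)·(1/√M) ∝ n_i/√M_i.
Mole fraction of CO in the effusate = (n_CO/√M_CO) / (n_CO/√M_CO + n_He/√M_He)
= (4.53/√28.01) / (4.53/√28.01 + 2.05/√4.00) = 0.8559/(0.8559 + 1.025) = 0.4551.

0.4551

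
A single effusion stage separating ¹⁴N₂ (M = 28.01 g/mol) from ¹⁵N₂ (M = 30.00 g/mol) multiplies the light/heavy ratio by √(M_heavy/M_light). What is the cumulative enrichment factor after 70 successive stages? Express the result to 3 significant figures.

The single-stage factor is √(M_heavy/M_light), so 70 stages give [√(30.00/28.01)]^70 = (30.00/28.01)^(70/2).
= 1.07105^35 = 11.0.

11.0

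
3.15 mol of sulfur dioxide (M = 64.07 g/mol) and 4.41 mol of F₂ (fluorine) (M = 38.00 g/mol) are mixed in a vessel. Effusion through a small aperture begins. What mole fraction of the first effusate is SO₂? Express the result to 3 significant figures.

Effusion rate of each component ∝ n_i/√M_i (partial pressure × 1/√M).
Mole fraction of SO₂ in the effusate = (n_SO₂/√M_SO₂) / (n_SO₂/√M_SO₂ + n_F₂/√M_F₂)
= (3.15/√64.07) / (3.15/√64.07 + 4.41/√38.00) = 0.3935/(0.3935 + 0.7154) = 0.355.

0.355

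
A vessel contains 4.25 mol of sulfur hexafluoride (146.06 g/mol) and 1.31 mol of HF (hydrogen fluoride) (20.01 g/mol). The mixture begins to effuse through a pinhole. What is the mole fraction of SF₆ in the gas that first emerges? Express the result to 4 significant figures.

0.5456

Rate_i ∝ x_i/√M_i (Graham's law weighted by mole fraction), so the effusate composition follows n_i/√M_i.
x_SF₆(eff) = (n_SF₆/√M_SF₆) / (n_SF₆/√M_SF₆ + n_HF/√M_HF)
= (4.25/√146.06) / (4.25/√146.06 + 1.31/√20.01) = 0.3517/(0.3517 + 0.2929) = 0.5456.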